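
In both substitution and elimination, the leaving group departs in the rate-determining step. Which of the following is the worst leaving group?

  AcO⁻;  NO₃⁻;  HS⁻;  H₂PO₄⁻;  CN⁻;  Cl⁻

CN⁻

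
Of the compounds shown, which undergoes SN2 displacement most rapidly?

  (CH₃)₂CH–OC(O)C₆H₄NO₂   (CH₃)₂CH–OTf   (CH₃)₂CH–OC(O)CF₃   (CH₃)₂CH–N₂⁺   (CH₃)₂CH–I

(CH₃)₂CH–N₂⁺

The skeletons are identical, so relative rate is governed entirely by leaving-group ability.
Leaving-group ability tracks the stability of the departed species; conjugate-acid pKₐ is the usual yardstick (lower pKₐ → better LG).
(CH₃)₂CH–N₂⁺ loses N₂: no meaningful conjugate acid; N₂ departs as an exceptionally stable neutral molecule
(CH₃)₂CH–OTf loses OTf⁻: pKₐ(CF₃SO₃H (triflic acid)) ≈ -14
(CH₃)₂CH–I loses I⁻: pKₐ(HI) ≈ -10
(CH₃)₂CH–OC(O)CF₃ loses CF₃COO⁻: pKₐ(CF₃COOH) ≈ 0.2
(CH₃)₂CH–OC(O)C₆H₄NO₂ loses p-O₂N–C₆H₄–COO⁻: pKₐ(p-nitrobenzoic acid) ≈ 3.4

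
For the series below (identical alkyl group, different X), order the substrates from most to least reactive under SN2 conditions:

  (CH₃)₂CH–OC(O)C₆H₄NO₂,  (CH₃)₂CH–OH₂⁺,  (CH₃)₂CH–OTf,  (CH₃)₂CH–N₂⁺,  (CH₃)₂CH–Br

(CH₃)₂CH–N₂⁺ > (CH₃)₂CH–OTf > (CH₃)₂CH–Br > (CH₃)₂CH–OH₂⁺ > (CH₃)₂CH–OC(O)C₆H₄NO₂

The skeletons are identical, so relative rate is governed entirely by leaving-group ability.
Leaving-group ability tracks the stability of the departed species; conjugate-acid pKₐ is the usual yardstick (lower pKₐ → better LG).
(CH₃)₂CH–N₂⁺ loses N₂: no meaningful conjugate acid; N₂ departs as an exceptionally stable neutral molecule
(CH₃)₂CH–OTf loses OTf⁻: pKₐ(CF₃SO₃H (triflic acid)) ≈ -14
(CH₃)₂CH–Br loses Br⁻: pKₐ(HBr) ≈ -9
(CH₃)₂CH–OH₂⁺ loses H₂O: pKₐ(H₃O⁺) ≈ -1.7
(CH₃)₂CH–OC(O)C₆H₄NO₂ loses p-O₂N–C₆H₄–COO⁻: pKₐ(p-nitrobenzoic acid) ≈ 3.4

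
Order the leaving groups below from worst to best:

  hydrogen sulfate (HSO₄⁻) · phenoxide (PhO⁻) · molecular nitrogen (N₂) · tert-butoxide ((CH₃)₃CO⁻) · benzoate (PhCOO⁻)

Leaving-group ability tracks the stability of the departed species; conjugate-acid pKₐ is the usual yardstick (lower pKₐ → better LG).
molecular nitrogen (N₂): no meaningful conjugate acid; N₂ departs as an exceptionally stable neutral molecule
hydrogen sulfate (HSO₄⁻): pKₐ(H₂SO₄) ≈ -3
benzoate (PhCOO⁻): pKₐ(C₆H₅COOH) ≈ 4.2
phenoxide (PhO⁻): pKₐ(C₆H₅OH (phenol)) ≈ 10
tert-butoxide ((CH₃)₃CO⁻): pKₐ(t-BuOH) ≈ 18
Reversing gives the worst-to-best order requested.

tert-butoxide ((CH₃)₃CO⁻) < phenoxide (PhO⁻) < benzoate (PhCOO⁻) < hydrogen sulfate (HSO₄⁻) < molecular nitrogen (N₂)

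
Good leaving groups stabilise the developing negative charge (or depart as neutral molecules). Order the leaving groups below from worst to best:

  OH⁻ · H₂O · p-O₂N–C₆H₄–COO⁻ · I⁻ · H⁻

I⁻: pKₐ(HI) ≈ -10
H₂O: pKₐ(H₃O⁺) ≈ -1.7 — neutral; leaves from a protonated alcohol (R–OH₂⁺)
p-O₂N–C₆H₄–COO⁻: pKₐ(p-nitrobenzoic acid) ≈ 3.4
OH⁻: pKₐ(H₂O) ≈ 15.7
H⁻: pKₐ(H₂) ≈ 36 — extremely strong base; leaves only in special hydride-transfer contexts
Reversing gives the worst-to-best order requested.

H⁻ < OH⁻ < p-O₂N–C₆H₄–COO⁻ < H₂O < I⁻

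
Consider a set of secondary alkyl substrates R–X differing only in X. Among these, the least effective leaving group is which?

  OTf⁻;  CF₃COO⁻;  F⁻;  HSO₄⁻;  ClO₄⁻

The more stable X⁻ (or X) is on its own — i.e. the weaker a base it is — the better a leaving group it makes.
OTf⁻: pKₐ(CF₃SO₃H (triflic acid)) ≈ -14
ClO₄⁻: pKₐ(HClO₄) ≈ -10
HSO₄⁻: pKₐ(H₂SO₄) ≈ -3
CF₃COO⁻: pKₐ(CF₃COOH) ≈ 0.2
F⁻: pKₐ(HF) ≈ 3.2

F⁻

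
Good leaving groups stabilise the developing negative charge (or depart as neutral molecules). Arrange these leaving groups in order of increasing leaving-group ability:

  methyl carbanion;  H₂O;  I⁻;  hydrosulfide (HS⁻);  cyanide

methyl carbanion < cyanide < hydrosulfide (HS⁻) < H₂O < I⁻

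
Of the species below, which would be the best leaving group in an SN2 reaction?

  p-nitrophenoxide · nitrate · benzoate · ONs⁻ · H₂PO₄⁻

ONs⁻

Rank by basicity of the departing species: weakest base leaves most easily.
ONs⁻: pKₐ(p-O₂NC₆H₄SO₃H) ≈ -3.5
nitrate: pKₐ(HNO₃) ≈ -1.3
H₂PO₄⁻: pKₐ(H₃PO₄) ≈ 2.1
benzoate: pKₐ(C₆H₅COOH) ≈ 4.2
p-nitrophenoxide: pKₐ(p-nitrophenol) ≈ 7.2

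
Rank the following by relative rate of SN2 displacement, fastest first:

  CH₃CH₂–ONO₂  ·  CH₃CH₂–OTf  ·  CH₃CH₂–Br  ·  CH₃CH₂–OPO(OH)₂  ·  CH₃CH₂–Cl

Same R in every case — rank the leaving groups.
A good leaving group is a weak base: the lower the pKₐ of its conjugate acid, the more readily it departs.
CH₃CH₂–OTf loses OTf⁻: pKₐ(CF₃SO₃H (triflic acid)) ≈ -14
CH₃CH₂–Br loses Br⁻: pKₐ(HBr) ≈ -9
CH₃CH₂–Cl loses Cl⁻: pKₐ(HCl) ≈ -7
CH₃CH₂–ONO₂ loses NO₃⁻: pKₐ(HNO₃) ≈ -1.3
CH₃CH₂–OPO(OH)₂ loses H₂PO₄⁻: pKₐ(H₃PO₄) ≈ 2.1

CH₃CH₂–OTf > CH₃CH₂–Br > CH₃CH₂–Cl > CH₃CH₂–ONO₂ > CH₃CH₂–OPO(OH)₂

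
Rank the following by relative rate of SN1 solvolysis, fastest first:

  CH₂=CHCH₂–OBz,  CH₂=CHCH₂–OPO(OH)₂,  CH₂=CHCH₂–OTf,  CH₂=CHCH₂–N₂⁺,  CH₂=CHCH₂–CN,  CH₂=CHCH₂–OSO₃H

Identical carbon frameworks mean the comparison reduces to leaving-group quality.
The more stable X⁻ (or X) is on its own — i.e. the weaker a base it is — the better a leaving group it makes.
CH₂=CHCH₂–N₂⁺ loses N₂: no meaningful conjugate acid; N₂ departs as an exceptionally stable neutral molecule
CH₂=CHCH₂–OTf loses OTf⁻: pKₐ(CF₃SO₃H (triflic acid)) ≈ -14
CH₂=CHCH₂–OSO₃H loses HSO₄⁻: pKₐ(H₂SO₄) ≈ -3
CH₂=CHCH₂–OPO(OH)₂ loses H₂PO₄⁻: pKₐ(H₃PO₄) ≈ 2.1
CH₂=CHCH₂–OBz loses PhCOO⁻: pKₐ(C₆H₅COOH) ≈ 4.2
CH₂=CHCH₂–CN loses CN⁻: pKₐ(HCN) ≈ 9.2

CH₂=CHCH₂–N₂⁺ > CH₂=CHCH₂–OTf > CH₂=CHCH₂–OSO₃H > CH₂=CHCH₂–OPO(OH)₂ > CH₂=CHCH₂–OBz > CH₂=CHCH₂–CN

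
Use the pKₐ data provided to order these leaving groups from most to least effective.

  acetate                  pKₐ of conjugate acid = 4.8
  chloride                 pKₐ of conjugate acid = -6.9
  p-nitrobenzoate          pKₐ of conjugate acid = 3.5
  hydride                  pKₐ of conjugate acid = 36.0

chloride > p-nitrobenzoate > acetate > hydride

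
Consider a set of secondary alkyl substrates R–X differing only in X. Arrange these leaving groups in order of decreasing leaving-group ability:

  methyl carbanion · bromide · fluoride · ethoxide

bromide > fluoride > ethoxide > methyl carbanion

Rank by basicity of the departing species: weakest base leaves most easily.
bromide: pKₐ(HBr) ≈ -9
fluoride: pKₐ(HF) ≈ 3.2
ethoxide: pKₐ(CH₃CH₂OH) ≈ 16
methyl carbanion: pKₐ(CH₄) ≈ 48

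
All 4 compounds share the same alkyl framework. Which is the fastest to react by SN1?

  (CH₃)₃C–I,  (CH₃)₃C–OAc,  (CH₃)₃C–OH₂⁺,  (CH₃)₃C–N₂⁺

(CH₃)₃C–N₂⁺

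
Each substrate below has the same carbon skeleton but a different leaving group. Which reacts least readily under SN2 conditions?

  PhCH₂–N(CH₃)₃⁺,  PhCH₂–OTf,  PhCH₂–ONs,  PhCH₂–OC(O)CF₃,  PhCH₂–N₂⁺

PhCH₂–N(CH₃)₃⁺

The skeletons are identical, so relative rate is governed entirely by leaving-group ability.
A good leaving group is a weak base: the lower the pKₐ of its conjugate acid, the more readily it departs.
PhCH₂–N₂⁺ loses N₂: no meaningful conjugate acid; N₂ departs as an exceptionally stable neutral molecule
PhCH₂–OTf loses OTf⁻: pKₐ(CF₃SO₃H (triflic acid)) ≈ -14
PhCH₂–ONs loses ONs⁻: pKₐ(p-O₂NC₆H₄SO₃H) ≈ -3.5
PhCH₂–OC(O)CF₃ loses CF₃COO⁻: pKₐ(CF₃COOH) ≈ 0.2
PhCH₂–N(CH₃)₃⁺ loses NR'₃: pKₐ(R'₃NH⁺) ≈ 10.7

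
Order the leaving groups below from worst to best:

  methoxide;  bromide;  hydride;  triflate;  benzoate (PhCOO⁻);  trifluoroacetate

triflate: pKₐ(CF₃SO₃H (triflic acid)) ≈ -14
bromide: pKₐ(HBr) ≈ -9 — weak base; good leaving group
trifluoroacetate: pKₐ(CF₃COOH) ≈ 0.2 — strongly electron-withdrawing CF₃ stabilises the carboxylate
benzoate (PhCOO⁻): pKₐ(C₆H₅COOH) ≈ 4.2 — aryl carboxylate
methoxide: pKₐ(CH₃OH) ≈ 15.5 — strong base; alkoxides do not leave unassisted
hydride: pKₐ(H₂) ≈ 36 — extremely strong base; leaves only in special hydride-transfer contexts
Listed from poorest to best leaving group as asked.

hydride < methoxide < benzoate (PhCOO⁻) < trifluoroacetate < bromide < triflate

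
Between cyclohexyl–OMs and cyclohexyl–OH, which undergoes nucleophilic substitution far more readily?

cyclohexyl–OMs

From cyclohexyl–OH the departing group would be OH⁻ (pKₐ(H₂O) ≈ 15.7). Strong base; essentially never leaves without prior activation.
From cyclohexyl–OMs the leaving group is OMs⁻ (pKₐ(CH₃SO₃H (MsOH)) ≈ -1.9). Resonance-delocalised alkanesulfonate.
(In practice cyclohexyl–OMs is made from cyclohexyl–OH by treatment with MsCl / Et₃N, converting the hydroxyl into a mesylate.)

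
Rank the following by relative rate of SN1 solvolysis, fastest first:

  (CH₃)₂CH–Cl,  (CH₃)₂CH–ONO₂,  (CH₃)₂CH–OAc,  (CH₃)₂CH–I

(CH₃)₂CH–I > (CH₃)₂CH–Cl > (CH₃)₂CH–ONO₂ > (CH₃)₂CH–OAc

The skeletons are identical, so relative rate is governed entirely by leaving-group ability.
The more stable X⁻ (or X) is on its own — i.e. the weaker a base it is — the better a leaving group it makes.
(CH₃)₂CH–I loses I⁻: pKₐ(HI) ≈ -10
(CH₃)₂CH–Cl loses Cl⁻: pKₐ(HCl) ≈ -7
(CH₃)₂CH–ONO₂ loses NO₃⁻: pKₐ(HNO₃) ≈ -1.3
(CH₃)₂CH–OAc loses AcO⁻: pKₐ(CH₃COOH) ≈ 4.8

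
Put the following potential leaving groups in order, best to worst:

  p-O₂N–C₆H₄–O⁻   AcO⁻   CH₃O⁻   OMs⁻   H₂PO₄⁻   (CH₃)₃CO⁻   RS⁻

A good leaving group is a weak base: the lower the pKₐ of its conjugate acid, the more readily it departs.
OMs⁻: pKₐ(CH₃SO₃H (MsOH)) ≈ -1.9
H₂PO₄⁻: pKₐ(H₃PO₄) ≈ 2.1
AcO⁻: pKₐ(CH₃COOH) ≈ 4.8 — resonance-stabilised but still a weak base
p-O₂N–C₆H₄–O⁻: pKₐ(p-nitrophenol) ≈ 7.2
RS⁻: pKₐ(RSH (a thiol)) ≈ 10.5 — moderately basic; rarely leaves without activation
CH₃O⁻: pKₐ(CH₃OH) ≈ 15.5
(CH₃)₃CO⁻: pKₐ(t-BuOH) ≈ 18

OMs⁻ > H₂PO₄⁻ > AcO⁻ > p-O₂N–C₆H₄–O⁻ > RS⁻ > CH₃O⁻ > (CH₃)₃CO⁻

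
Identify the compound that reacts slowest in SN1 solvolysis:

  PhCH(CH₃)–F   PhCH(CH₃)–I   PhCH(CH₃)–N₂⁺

PhCH(CH₃)–F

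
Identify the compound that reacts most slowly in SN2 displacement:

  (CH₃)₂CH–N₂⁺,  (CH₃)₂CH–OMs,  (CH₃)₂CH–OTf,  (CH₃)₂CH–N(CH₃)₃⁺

The skeletons are identical, so relative rate is governed entirely by leaving-group ability.
Leaving-group ability tracks the stability of the departed species; conjugate-acid pKₐ is the usual yardstick (lower pKₐ → better LG).
(CH₃)₂CH–N₂⁺ loses N₂: no meaningful conjugate acid; N₂ departs as an exceptionally stable neutral molecule
(CH₃)₂CH–OTf loses OTf⁻: pKₐ(CF₃SO₃H (triflic acid)) ≈ -14
(CH₃)₂CH–OMs loses OMs⁻: pKₐ(CH₃SO₃H (MsOH)) ≈ -1.9
(CH₃)₂CH–N(CH₃)₃⁺ loses NR'₃: pKₐ(R'₃NH⁺) ≈ 10.7

(CH₃)₂CH–N(CH₃)₃⁺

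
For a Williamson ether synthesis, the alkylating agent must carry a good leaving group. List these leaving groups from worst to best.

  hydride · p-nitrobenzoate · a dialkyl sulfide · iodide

A good leaving group is a weak base: the lower the pKₐ of its conjugate acid, the more readily it departs.
iodide: pKₐ(HI) ≈ -10
a dialkyl sulfide: pKₐ(R'₂SH⁺) ≈ -7
p-nitrobenzoate: pKₐ(p-nitrobenzoic acid) ≈ 3.4
hydride: pKₐ(H₂) ≈ 36
Listed from poorest to best leaving group as asked.

hydride < p-nitrobenzoate < a dialkyl sulfide < iodide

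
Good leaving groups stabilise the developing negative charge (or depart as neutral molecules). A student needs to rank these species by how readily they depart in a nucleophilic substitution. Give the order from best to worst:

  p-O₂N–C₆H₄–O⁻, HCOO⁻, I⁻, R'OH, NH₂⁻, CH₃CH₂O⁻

A good leaving group is a weak base: the lower the pKₐ of its conjugate acid, the more readily it departs.
I⁻: pKₐ(HI) ≈ -10
R'OH: pKₐ(R'OH₂⁺) ≈ -2.4
HCOO⁻: pKₐ(HCOOH) ≈ 3.8
p-O₂N–C₆H₄–O⁻: pKₐ(p-nitrophenol) ≈ 7.2 — nitro group delocalises the charge; the classic chromogenic LG
CH₃CH₂O⁻: pKₐ(CH₃CH₂OH) ≈ 16
NH₂⁻: pKₐ(NH₃) ≈ 38

I⁻ > R'OH > HCOO⁻ > p-O₂N–C₆H₄–O⁻ > CH₃CH₂O⁻ > NH₂⁻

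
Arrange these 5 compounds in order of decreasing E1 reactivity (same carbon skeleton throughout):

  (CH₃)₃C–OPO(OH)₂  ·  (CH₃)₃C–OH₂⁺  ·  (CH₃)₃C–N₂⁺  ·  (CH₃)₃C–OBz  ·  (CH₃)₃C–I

(CH₃)₃C–N₂⁺ > (CH₃)₃C–I > (CH₃)₃C–OH₂⁺ > (CH₃)₃C–OPO(OH)₂ > (CH₃)₃C–OBz

The skeletons are identical, so relative rate is governed entirely by leaving-group ability.
Rank by basicity of the departing species: weakest base leaves most easily.
(CH₃)₃C–N₂⁺ loses N₂: no meaningful conjugate acid; N₂ departs as an exceptionally stable neutral molecule
(CH₃)₃C–I loses I⁻: pKₐ(HI) ≈ -10
(CH₃)₃C–OH₂⁺ loses H₂O: pKₐ(H₃O⁺) ≈ -1.7
(CH₃)₃C–OPO(OH)₂ loses H₂PO₄⁻: pKₐ(H₃PO₄) ≈ 2.1
(CH₃)₃C–OBz loses PhCOO⁻: pKₐ(C₆H₅COOH) ≈ 4.2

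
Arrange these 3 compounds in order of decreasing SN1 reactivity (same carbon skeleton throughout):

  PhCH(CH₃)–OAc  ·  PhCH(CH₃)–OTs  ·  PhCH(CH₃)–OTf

PhCH(CH₃)–OTf > PhCH(CH₃)–OTs > PhCH(CH₃)–OAc

The skeletons are identical, so relative rate is governed entirely by leaving-group ability.
Leaving-group ability tracks the stability of the departed species; conjugate-acid pKₐ is the usual yardstick (lower pKₐ → better LG).
PhCH(CH₃)–OTf loses OTf⁻: pKₐ(CF₃SO₃H (triflic acid)) ≈ -14
PhCH(CH₃)–OTs loses OTs⁻: pKₐ(p-CH₃C₆H₄SO₃H (TsOH)) ≈ -2.8
PhCH(CH₃)–OAc loses AcO⁻: pKₐ(CH₃COOH) ≈ 4.8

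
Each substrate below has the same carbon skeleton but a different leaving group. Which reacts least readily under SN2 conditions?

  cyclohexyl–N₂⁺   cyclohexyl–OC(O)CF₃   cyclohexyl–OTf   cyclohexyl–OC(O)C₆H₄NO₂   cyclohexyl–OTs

Identical carbon frameworks mean the comparison reduces to leaving-group quality.
A good leaving group is a weak base: the lower the pKₐ of its conjugate acid, the more readily it departs.
cyclohexyl–N₂⁺ loses N₂: no meaningful conjugate acid; N₂ departs as an exceptionally stable neutral molecule
cyclohexyl–OTf loses OTf⁻: pKₐ(CF₃SO₃H (triflic acid)) ≈ -14
cyclohexyl–OTs loses OTs⁻: pKₐ(p-CH₃C₆H₄SO₃H (TsOH)) ≈ -2.8
cyclohexyl–OC(O)CF₃ loses CF₃COO⁻: pKₐ(CF₃COOH) ≈ 0.2
cyclohexyl–OC(O)C₆H₄NO₂ loses p-O₂N–C₆H₄–COO⁻: pKₐ(p-nitrobenzoic acid) ≈ 3.4

cyclohexyl–OC(O)C₆H₄NO₂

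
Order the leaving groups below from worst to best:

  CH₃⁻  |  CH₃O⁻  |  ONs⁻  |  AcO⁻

CH₃⁻ < CH₃O⁻ < AcO⁻ < ONs⁻

ONs⁻: pKₐ(p-O₂NC₆H₄SO₃H) ≈ -3.5
AcO⁻: pKₐ(CH₃COOH) ≈ 4.8
CH₃O⁻: pKₐ(CH₃OH) ≈ 15.5
CH₃⁻: pKₐ(CH₄) ≈ 48
Reversing gives the worst-to-best order requested.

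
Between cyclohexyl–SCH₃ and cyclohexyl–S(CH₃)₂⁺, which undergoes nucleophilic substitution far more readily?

cyclohexyl–S(CH₃)₂⁺

From cyclohexyl–SCH₃ the departing group would be RS⁻ (pKₐ(RSH (a thiol)) ≈ 10.5). Moderately basic; rarely leaves without activation.
From cyclohexyl–S(CH₃)₂⁺ the leaving group is SR'₂ (pKₐ(R'₂SH⁺) ≈ -7). Neutral; leaves from a sulfonium salt (R–SR'₂⁺).
(In practice cyclohexyl–S(CH₃)₂⁺ is made from cyclohexyl–SCH₃ by S-methylation with CH₃I, allowing neutral dimethyl sulfide, rather than methanethiolate, to depart.)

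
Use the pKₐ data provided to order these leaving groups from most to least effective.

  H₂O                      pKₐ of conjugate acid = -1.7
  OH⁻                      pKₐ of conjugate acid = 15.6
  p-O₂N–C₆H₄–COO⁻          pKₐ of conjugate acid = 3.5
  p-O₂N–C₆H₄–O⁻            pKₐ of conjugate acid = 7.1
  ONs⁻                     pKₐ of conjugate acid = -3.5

ONs⁻ > H₂O > p-O₂N–C₆H₄–COO⁻ > p-O₂N–C₆H₄–O⁻ > OH⁻

Lower conjugate-acid pKₐ ⇒ weaker base ⇒ better leaving group.
Sorting by the given values: ONs⁻ (-3.5), H₂O (-1.7), p-O₂N–C₆H₄–COO⁻ (3.5), p-O₂N–C₆H₄–O⁻ (7.1), OH⁻ (15.6).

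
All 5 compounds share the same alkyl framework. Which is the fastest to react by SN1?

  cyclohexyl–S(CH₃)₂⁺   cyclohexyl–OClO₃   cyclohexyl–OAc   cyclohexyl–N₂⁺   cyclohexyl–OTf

Identical carbon frameworks mean the comparison reduces to leaving-group quality.
Leaving-group ability tracks the stability of the departed species; conjugate-acid pKₐ is the usual yardstick (lower pKₐ → better LG).
cyclohexyl–N₂⁺ loses N₂: no meaningful conjugate acid; N₂ departs as an exceptionally stable neutral molecule
cyclohexyl–OTf loses OTf⁻: pKₐ(CF₃SO₃H (triflic acid)) ≈ -14
cyclohexyl–OClO₃ loses ClO₄⁻: pKₐ(HClO₄) ≈ -10
cyclohexyl–S(CH₃)₂⁺ loses SR'₂: pKₐ(R'₂SH⁺) ≈ -7
cyclohexyl–OAc loses AcO⁻: pKₐ(CH₃COOH) ≈ 4.8

cyclohexyl–N₂⁺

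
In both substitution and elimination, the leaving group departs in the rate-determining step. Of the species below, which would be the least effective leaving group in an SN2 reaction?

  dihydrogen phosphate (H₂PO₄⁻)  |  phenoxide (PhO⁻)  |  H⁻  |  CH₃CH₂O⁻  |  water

A good leaving group is a weak base: the lower the pKₐ of its conjugate acid, the more readily it departs.
water: pKₐ(H₃O⁺) ≈ -1.7
dihydrogen phosphate (H₂PO₄⁻): pKₐ(H₃PO₄) ≈ 2.1
phenoxide (PhO⁻): pKₐ(C₆H₅OH (phenol)) ≈ 10
CH₃CH₂O⁻: pKₐ(CH₃CH₂OH) ≈ 16
H⁻: pKₐ(H₂) ≈ 36

H⁻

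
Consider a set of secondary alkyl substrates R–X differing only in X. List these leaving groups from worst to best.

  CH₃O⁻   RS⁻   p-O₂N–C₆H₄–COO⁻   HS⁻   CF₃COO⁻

Leaving-group ability tracks the stability of the departed species; conjugate-acid pKₐ is the usual yardstick (lower pKₐ → better LG).
CF₃COO⁻: pKₐ(CF₃COOH) ≈ 0.2 — strongly electron-withdrawing CF₃ stabilises the carboxylate
p-O₂N–C₆H₄–COO⁻: pKₐ(p-nitrobenzoic acid) ≈ 3.4 — electron-withdrawing nitro group stabilises the carboxylate
HS⁻: pKₐ(H₂S) ≈ 7 — larger and more polarisable than the oxygen analogue
RS⁻: pKₐ(RSH (a thiol)) ≈ 10.5 — moderately basic; rarely leaves without activation
CH₃O⁻: pKₐ(CH₃OH) ≈ 15.5
Listed from poorest to best leaving group as asked.

CH₃O⁻ < RS⁻ < HS⁻ < p-O₂N–C₆H₄–COO⁻ < CF₃COO⁻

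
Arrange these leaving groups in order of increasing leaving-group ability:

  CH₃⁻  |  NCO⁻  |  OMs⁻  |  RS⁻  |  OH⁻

A good leaving group is a weak base: the lower the pKₐ of its conjugate acid, the more readily it departs.
OMs⁻: pKₐ(CH₃SO₃H (MsOH)) ≈ -1.9
NCO⁻: pKₐ(HOCN) ≈ 3.5
RS⁻: pKₐ(RSH (a thiol)) ≈ 10.5
OH⁻: pKₐ(H₂O) ≈ 15.7
CH₃⁻: pKₐ(CH₄) ≈ 48
Reversing gives the worst-to-best order requested.

CH₃⁻ < OH⁻ < RS⁻ < NCO⁻ < OMs⁻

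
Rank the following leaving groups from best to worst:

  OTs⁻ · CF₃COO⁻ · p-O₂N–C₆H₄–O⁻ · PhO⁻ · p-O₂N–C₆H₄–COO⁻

A good leaving group is a weak base: the lower the pKₐ of its conjugate acid, the more readily it departs.
OTs⁻: pKₐ(p-CH₃C₆H₄SO₃H (TsOH)) ≈ -2.8
CF₃COO⁻: pKₐ(CF₃COOH) ≈ 0.2
p-O₂N–C₆H₄–COO⁻: pKₐ(p-nitrobenzoic acid) ≈ 3.4
p-O₂N–C₆H₄–O⁻: pKₐ(p-nitrophenol) ≈ 7.2
PhO⁻: pKₐ(C₆H₅OH (phenol)) ≈ 10

OTs⁻ > CF₃COO⁻ > p-O₂N–C₆H₄–COO⁻ > p-O₂N–C₆H₄–O⁻ > PhO⁻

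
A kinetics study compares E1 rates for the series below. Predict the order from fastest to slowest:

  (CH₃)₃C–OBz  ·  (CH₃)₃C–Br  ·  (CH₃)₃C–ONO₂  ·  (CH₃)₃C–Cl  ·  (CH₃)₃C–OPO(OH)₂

The skeletons are identical, so relative rate is governed entirely by leaving-group ability.
A good leaving group is a weak base: the lower the pKₐ of its conjugate acid, the more readily it departs.
(CH₃)₃C–Br loses Br⁻: pKₐ(HBr) ≈ -9
(CH₃)₃C–Cl loses Cl⁻: pKₐ(HCl) ≈ -7
(CH₃)₃C–ONO₂ loses NO₃⁻: pKₐ(HNO₃) ≈ -1.3
(CH₃)₃C–OPO(OH)₂ loses H₂PO₄⁻: pKₐ(H₃PO₄) ≈ 2.1
(CH₃)₃C–OBz loses PhCOO⁻: pKₐ(C₆H₅COOH) ≈ 4.2

(CH₃)₃C–Br > (CH₃)₃C–Cl > (CH₃)₃C–ONO₂ > (CH₃)₃C–OPO(OH)₂ > (CH₃)₃C–OBz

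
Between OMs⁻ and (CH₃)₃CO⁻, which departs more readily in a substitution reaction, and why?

OMs⁻ is the better leaving group.
pKₐ(CH₃SO₃H (MsOH)) ≈ -1.9 versus pKₐ(t-BuOH) ≈ 18: OMs⁻ is the much weaker base.
Resonance-delocalised alkanesulfonate.

OMs⁻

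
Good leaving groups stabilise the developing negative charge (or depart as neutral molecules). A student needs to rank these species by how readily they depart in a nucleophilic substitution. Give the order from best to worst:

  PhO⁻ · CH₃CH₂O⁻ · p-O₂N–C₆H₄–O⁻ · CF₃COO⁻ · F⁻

CF₃COO⁻ > F⁻ > p-O₂N–C₆H₄–O⁻ > PhO⁻ > CH₃CH₂O⁻

CF₃COO⁻: pKₐ(CF₃COOH) ≈ 0.2
F⁻: pKₐ(HF) ≈ 3.2
p-O₂N–C₆H₄–O⁻: pKₐ(p-nitrophenol) ≈ 7.2
PhO⁻: pKₐ(C₆H₅OH (phenol)) ≈ 10
CH₃CH₂O⁻: pKₐ(CH₃CH₂OH) ≈ 16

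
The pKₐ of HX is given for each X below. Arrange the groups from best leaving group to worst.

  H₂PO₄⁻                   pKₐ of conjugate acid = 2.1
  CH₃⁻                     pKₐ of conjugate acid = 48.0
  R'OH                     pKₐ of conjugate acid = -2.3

R'OH > H₂PO₄⁻ > CH₃⁻

Lower conjugate-acid pKₐ ⇒ weaker base ⇒ better leaving group.
Sorting by the given values: R'OH (-2.3), H₂PO₄⁻ (2.1), CH₃⁻ (48.0).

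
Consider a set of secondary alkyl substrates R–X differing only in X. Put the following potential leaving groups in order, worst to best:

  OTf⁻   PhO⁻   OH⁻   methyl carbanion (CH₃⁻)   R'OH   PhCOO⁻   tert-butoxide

OTf⁻: pKₐ(CF₃SO₃H (triflic acid)) ≈ -14
R'OH: pKₐ(R'OH₂⁺) ≈ -2.4
PhCOO⁻: pKₐ(C₆H₅COOH) ≈ 4.2
PhO⁻: pKₐ(C₆H₅OH (phenol)) ≈ 10
OH⁻: pKₐ(H₂O) ≈ 15.7
tert-butoxide: pKₐ(t-BuOH) ≈ 18
methyl carbanion (CH₃⁻): pKₐ(CH₄) ≈ 48
Reversing gives the worst-to-best order requested.

methyl carbanion (CH₃⁻) < tert-butoxide < OH⁻ < PhO⁻ < PhCOO⁻ < R'OH < OTf⁻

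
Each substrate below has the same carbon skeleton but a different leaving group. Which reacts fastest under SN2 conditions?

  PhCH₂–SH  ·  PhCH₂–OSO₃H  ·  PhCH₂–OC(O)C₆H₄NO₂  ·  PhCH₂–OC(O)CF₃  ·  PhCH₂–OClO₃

PhCH₂–OClO₃

Identical carbon frameworks mean the comparison reduces to leaving-group quality.
The more stable X⁻ (or X) is on its own — i.e. the weaker a base it is — the better a leaving group it makes.
PhCH₂–OClO₃ loses ClO₄⁻: pKₐ(HClO₄) ≈ -10
PhCH₂–OSO₃H loses HSO₄⁻: pKₐ(H₂SO₄) ≈ -3
PhCH₂–OC(O)CF₃ loses CF₃COO⁻: pKₐ(CF₃COOH) ≈ 0.2
PhCH₂–OC(O)C₆H₄NO₂ loses p-O₂N–C₆H₄–COO⁻: pKₐ(p-nitrobenzoic acid) ≈ 3.4
PhCH₂–SH loses HS⁻: pKₐ(H₂S) ≈ 7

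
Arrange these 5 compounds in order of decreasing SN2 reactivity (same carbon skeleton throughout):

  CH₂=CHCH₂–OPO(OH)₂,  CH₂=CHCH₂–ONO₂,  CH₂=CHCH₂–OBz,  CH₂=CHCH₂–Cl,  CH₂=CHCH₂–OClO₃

CH₂=CHCH₂–OClO₃ > CH₂=CHCH₂–Cl > CH₂=CHCH₂–ONO₂ > CH₂=CHCH₂–OPO(OH)₂ > CH₂=CHCH₂–OBz

The skeletons are identical, so relative rate is governed entirely by leaving-group ability.
Leaving-group ability tracks the stability of the departed species; conjugate-acid pKₐ is the usual yardstick (lower pKₐ → better LG).
CH₂=CHCH₂–OClO₃ loses ClO₄⁻: pKₐ(HClO₄) ≈ -10
CH₂=CHCH₂–Cl loses Cl⁻: pKₐ(HCl) ≈ -7
CH₂=CHCH₂–ONO₂ loses NO₃⁻: pKₐ(HNO₃) ≈ -1.3
CH₂=CHCH₂–OPO(OH)₂ loses H₂PO₄⁻: pKₐ(H₃PO₄) ≈ 2.1
CH₂=CHCH₂–OBz loses PhCOO⁻: pKₐ(C₆H₅COOH) ≈ 4.2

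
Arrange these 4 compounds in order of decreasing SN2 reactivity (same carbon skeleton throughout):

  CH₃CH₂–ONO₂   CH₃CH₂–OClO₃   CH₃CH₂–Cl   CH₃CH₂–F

CH₃CH₂–OClO₃ > CH₃CH₂–Cl > CH₃CH₂–ONO₂ > CH₃CH₂–F

Same R in every case — rank the leaving groups.
Leaving-group ability tracks the stability of the departed species; conjugate-acid pKₐ is the usual yardstick (lower pKₐ → better LG).
CH₃CH₂–OClO₃ loses ClO₄⁻: pKₐ(HClO₄) ≈ -10
CH₃CH₂–Cl loses Cl⁻: pKₐ(HCl) ≈ -7
CH₃CH₂–ONO₂ loses NO₃⁻: pKₐ(HNO₃) ≈ -1.3
CH₃CH₂–F loses F⁻: pKₐ(HF) ≈ 3.2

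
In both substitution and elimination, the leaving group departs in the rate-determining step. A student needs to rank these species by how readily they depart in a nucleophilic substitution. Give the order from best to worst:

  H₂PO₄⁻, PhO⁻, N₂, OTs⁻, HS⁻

A good leaving group is a weak base: the lower the pKₐ of its conjugate acid, the more readily it departs.
N₂: no meaningful conjugate acid; N₂ departs as an exceptionally stable neutral molecule
OTs⁻: pKₐ(p-CH₃C₆H₄SO₃H (TsOH)) ≈ -2.8 — resonance-delocalised arenesulfonate
H₂PO₄⁻: pKₐ(H₃PO₄) ≈ 2.1 — moderate base; biological leaving group after further activation
HS⁻: pKₐ(H₂S) ≈ 7 — larger and more polarisable than the oxygen analogue
PhO⁻: pKₐ(C₆H₅OH (phenol)) ≈ 10

N₂ > OTs⁻ > H₂PO₄⁻ > HS⁻ > PhO⁻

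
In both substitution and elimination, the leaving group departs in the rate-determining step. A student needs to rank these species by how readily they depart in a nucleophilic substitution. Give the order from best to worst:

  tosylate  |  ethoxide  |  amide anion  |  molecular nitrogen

molecular nitrogen > tosylate > ethoxide > amide anion

The more stable X⁻ (or X) is on its own — i.e. the weaker a base it is — the better a leaving group it makes.
molecular nitrogen: no meaningful conjugate acid; N₂ departs as an exceptionally stable neutral molecule
tosylate: pKₐ(p-CH₃C₆H₄SO₃H (TsOH)) ≈ -2.8
ethoxide: pKₐ(CH₃CH₂OH) ≈ 16
amide anion: pKₐ(NH₃) ≈ 38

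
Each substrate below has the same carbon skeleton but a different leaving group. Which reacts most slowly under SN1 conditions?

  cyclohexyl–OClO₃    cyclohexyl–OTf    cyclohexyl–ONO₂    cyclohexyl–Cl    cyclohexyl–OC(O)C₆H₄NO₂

With the same alkyl group throughout, only the leaving group differentiates the rates.
Leaving-group ability tracks the stability of the departed species; conjugate-acid pKₐ is the usual yardstick (lower pKₐ → better LG).
cyclohexyl–OTf loses OTf⁻: pKₐ(CF₃SO₃H (triflic acid)) ≈ -14
cyclohexyl–OClO₃ loses ClO₄⁻: pKₐ(HClO₄) ≈ -10
cyclohexyl–Cl loses Cl⁻: pKₐ(HCl) ≈ -7
cyclohexyl–ONO₂ loses NO₃⁻: pKₐ(HNO₃) ≈ -1.3
cyclohexyl–OC(O)C₆H₄NO₂ loses p-O₂N–C₆H₄–COO⁻: pKₐ(p-nitrobenzoic acid) ≈ 3.4

cyclohexyl–OC(O)C₆H₄NO₂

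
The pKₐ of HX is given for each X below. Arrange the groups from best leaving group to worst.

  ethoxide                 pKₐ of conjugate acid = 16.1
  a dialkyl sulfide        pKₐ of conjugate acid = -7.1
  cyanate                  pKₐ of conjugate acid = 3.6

a dialkyl sulfide > cyanate > ethoxide

Lower conjugate-acid pKₐ ⇒ weaker base ⇒ better leaving group.
Sorting by the given values: a dialkyl sulfide (-7.1), cyanate (3.6), ethoxide (16.1).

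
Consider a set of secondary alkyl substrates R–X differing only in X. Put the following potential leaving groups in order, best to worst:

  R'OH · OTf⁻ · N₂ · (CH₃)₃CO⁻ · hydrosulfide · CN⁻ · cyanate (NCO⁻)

Leaving-group ability tracks the stability of the departed species; conjugate-acid pKₐ is the usual yardstick (lower pKₐ → better LG).
N₂: no meaningful conjugate acid; N₂ departs as an exceptionally stable neutral molecule
OTf⁻: pKₐ(CF₃SO₃H (triflic acid)) ≈ -14
R'OH: pKₐ(R'OH₂⁺) ≈ -2.4
cyanate (NCO⁻): pKₐ(HOCN) ≈ 3.5
hydrosulfide: pKₐ(H₂S) ≈ 7
CN⁻: pKₐ(HCN) ≈ 9.2
(CH₃)₃CO⁻: pKₐ(t-BuOH) ≈ 18

N₂ > OTf⁻ > R'OH > cyanate (NCO⁻) > hydrosulfide > CN⁻ > (CH₃)₃CO⁻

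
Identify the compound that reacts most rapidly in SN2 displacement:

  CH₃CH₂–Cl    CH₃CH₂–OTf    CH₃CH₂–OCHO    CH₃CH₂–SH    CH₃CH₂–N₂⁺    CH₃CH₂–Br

CH₃CH₂–N₂⁺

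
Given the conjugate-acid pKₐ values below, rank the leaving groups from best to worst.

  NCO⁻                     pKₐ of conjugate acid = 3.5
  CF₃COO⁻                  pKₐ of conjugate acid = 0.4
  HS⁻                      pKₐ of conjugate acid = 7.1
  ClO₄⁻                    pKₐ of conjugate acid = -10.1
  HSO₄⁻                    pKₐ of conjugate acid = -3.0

Lower conjugate-acid pKₐ ⇒ weaker base ⇒ better leaving group.
Sorting by the given values: ClO₄⁻ (-10.1), HSO₄⁻ (-3.0), CF₃COO⁻ (0.4), NCO⁻ (3.5), HS⁻ (7.1).

ClO₄⁻ > HSO₄⁻ > CF₃COO⁻ > NCO⁻ > HS⁻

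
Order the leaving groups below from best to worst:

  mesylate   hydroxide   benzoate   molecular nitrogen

molecular nitrogen > mesylate > benzoate > hydroxide

Leaving-group ability tracks the stability of the departed species; conjugate-acid pKₐ is the usual yardstick (lower pKₐ → better LG).
molecular nitrogen: no meaningful conjugate acid; N₂ departs as an exceptionally stable neutral molecule
mesylate: pKₐ(CH₃SO₃H (MsOH)) ≈ -1.9 — resonance-delocalised alkanesulfonate
benzoate: pKₐ(C₆H₅COOH) ≈ 4.2 — aryl carboxylate
hydroxide: pKₐ(H₂O) ≈ 15.7 — strong base; essentially never leaves without prior activation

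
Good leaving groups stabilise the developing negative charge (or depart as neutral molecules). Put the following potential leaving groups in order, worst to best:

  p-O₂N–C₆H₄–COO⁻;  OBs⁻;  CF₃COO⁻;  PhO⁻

OBs⁻: pKₐ(p-BrC₆H₄SO₃H) ≈ -2.8
CF₃COO⁻: pKₐ(CF₃COOH) ≈ 0.2
p-O₂N–C₆H₄–COO⁻: pKₐ(p-nitrobenzoic acid) ≈ 3.4
PhO⁻: pKₐ(C₆H₅OH (phenol)) ≈ 10
Listed from poorest to best leaving group as asked.

PhO⁻ < p-O₂N–C₆H₄–COO⁻ < CF₃COO⁻ < OBs⁻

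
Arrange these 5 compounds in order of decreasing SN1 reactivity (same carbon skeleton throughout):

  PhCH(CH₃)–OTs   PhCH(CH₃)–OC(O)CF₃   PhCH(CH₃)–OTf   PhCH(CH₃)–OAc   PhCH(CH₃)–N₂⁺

Identical carbon frameworks mean the comparison reduces to leaving-group quality.
Leaving-group ability tracks the stability of the departed species; conjugate-acid pKₐ is the usual yardstick (lower pKₐ → better LG).
PhCH(CH₃)–N₂⁺ loses N₂: no meaningful conjugate acid; N₂ departs as an exceptionally stable neutral molecule
PhCH(CH₃)–OTf loses OTf⁻: pKₐ(CF₃SO₃H (triflic acid)) ≈ -14
PhCH(CH₃)–OTs loses OTs⁻: pKₐ(p-CH₃C₆H₄SO₃H (TsOH)) ≈ -2.8
PhCH(CH₃)–OC(O)CF₃ loses CF₃COO⁻: pKₐ(CF₃COOH) ≈ 0.2
PhCH(CH₃)–OAc loses AcO⁻: pKₐ(CH₃COOH) ≈ 4.8

PhCH(CH₃)–N₂⁺ > PhCH(CH₃)–OTf > PhCH(CH₃)–OTs > PhCH(CH₃)–OC(O)CF₃ > PhCH(CH₃)–OAc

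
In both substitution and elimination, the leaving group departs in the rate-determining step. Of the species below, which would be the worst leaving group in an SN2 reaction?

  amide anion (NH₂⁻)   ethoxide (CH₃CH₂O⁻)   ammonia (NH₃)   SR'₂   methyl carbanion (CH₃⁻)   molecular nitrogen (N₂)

methyl carbanion (CH₃⁻)

molecular nitrogen (N₂): no meaningful conjugate acid; N₂ departs as an exceptionally stable neutral molecule
SR'₂: pKₐ(R'₂SH⁺) ≈ -7
ammonia (NH₃): pKₐ(NH₄⁺) ≈ 9.2
ethoxide (CH₃CH₂O⁻): pKₐ(CH₃CH₂OH) ≈ 16
amide anion (NH₂⁻): pKₐ(NH₃) ≈ 38
methyl carbanion (CH₃⁻): pKₐ(CH₄) ≈ 48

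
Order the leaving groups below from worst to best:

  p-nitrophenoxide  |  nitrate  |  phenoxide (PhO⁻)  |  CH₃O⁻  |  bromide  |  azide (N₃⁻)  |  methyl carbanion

The more stable X⁻ (or X) is on its own — i.e. the weaker a base it is — the better a leaving group it makes.
bromide: pKₐ(HBr) ≈ -9
nitrate: pKₐ(HNO₃) ≈ -1.3
azide (N₃⁻): pKₐ(HN₃) ≈ 4.7
p-nitrophenoxide: pKₐ(p-nitrophenol) ≈ 7.2
phenoxide (PhO⁻): pKₐ(C₆H₅OH (phenol)) ≈ 10 — resonance into the ring helps, but still a poor LG
CH₃O⁻: pKₐ(CH₃OH) ≈ 15.5
methyl carbanion: pKₐ(CH₄) ≈ 48 — unstabilised carbanion; the worst conceivable leaving group
Listed from poorest to best leaving group as asked.

methyl carbanion < CH₃O⁻ < phenoxide (PhO⁻) < p-nitrophenoxide < azide (N₃⁻) < nitrate < bromide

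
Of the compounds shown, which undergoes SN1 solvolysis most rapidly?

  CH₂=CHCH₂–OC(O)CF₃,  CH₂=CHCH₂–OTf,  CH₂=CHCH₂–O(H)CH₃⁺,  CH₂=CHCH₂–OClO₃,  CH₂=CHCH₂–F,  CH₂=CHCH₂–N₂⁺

CH₂=CHCH₂–N₂⁺

With the same alkyl group throughout, only the leaving group differentiates the rates.
The more stable X⁻ (or X) is on its own — i.e. the weaker a base it is — the better a leaving group it makes.
CH₂=CHCH₂–N₂⁺ loses N₂: no meaningful conjugate acid; N₂ departs as an exceptionally stable neutral molecule
CH₂=CHCH₂–OTf loses OTf⁻: pKₐ(CF₃SO₃H (triflic acid)) ≈ -14
CH₂=CHCH₂–OClO₃ loses ClO₄⁻: pKₐ(HClO₄) ≈ -10
CH₂=CHCH₂–O(H)CH₃⁺ loses R'OH: pKₐ(R'OH₂⁺) ≈ -2.4
CH₂=CHCH₂–OC(O)CF₃ loses CF₃COO⁻: pKₐ(CF₃COOH) ≈ 0.2
CH₂=CHCH₂–F loses F⁻: pKₐ(HF) ≈ 3.2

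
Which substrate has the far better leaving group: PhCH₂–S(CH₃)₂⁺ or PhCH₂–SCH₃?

From PhCH₂–SCH₃ the departing group would be RS⁻ (pKₐ(RSH (a thiol)) ≈ 10.5). Moderately basic; rarely leaves without activation.
From PhCH₂–S(CH₃)₂⁺ the leaving group is SR'₂ (pKₐ(R'₂SH⁺) ≈ -7). Neutral; leaves from a sulfonium salt (R–SR'₂⁺).
(In practice PhCH₂–S(CH₃)₂⁺ is made from PhCH₂–SCH₃ by S-methylation with CH₃I, allowing neutral dimethyl sulfide, rather than methanethiolate, to depart.)

PhCH₂–S(CH₃)₂⁺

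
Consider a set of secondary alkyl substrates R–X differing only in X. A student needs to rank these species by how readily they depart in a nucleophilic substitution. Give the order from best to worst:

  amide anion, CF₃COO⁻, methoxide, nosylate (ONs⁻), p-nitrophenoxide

nosylate (ONs⁻) > CF₃COO⁻ > p-nitrophenoxide > methoxide > amide anion

nosylate (ONs⁻): pKₐ(p-O₂NC₆H₄SO₃H) ≈ -3.5
CF₃COO⁻: pKₐ(CF₃COOH) ≈ 0.2
p-nitrophenoxide: pKₐ(p-nitrophenol) ≈ 7.2
methoxide: pKₐ(CH₃OH) ≈ 15.5
amide anion: pKₐ(NH₃) ≈ 38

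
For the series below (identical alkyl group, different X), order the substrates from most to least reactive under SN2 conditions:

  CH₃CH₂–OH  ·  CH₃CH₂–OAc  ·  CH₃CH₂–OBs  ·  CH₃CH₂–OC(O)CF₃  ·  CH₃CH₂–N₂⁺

Identical carbon frameworks mean the comparison reduces to leaving-group quality.
A good leaving group is a weak base: the lower the pKₐ of its conjugate acid, the more readily it departs.
CH₃CH₂–N₂⁺ loses N₂: no meaningful conjugate acid; N₂ departs as an exceptionally stable neutral molecule
CH₃CH₂–OBs loses OBs⁻: pKₐ(p-BrC₆H₄SO₃H) ≈ -2.8
CH₃CH₂–OC(O)CF₃ loses CF₃COO⁻: pKₐ(CF₃COOH) ≈ 0.2
CH₃CH₂–OAc loses AcO⁻: pKₐ(CH₃COOH) ≈ 4.8
CH₃CH₂–OH loses OH⁻: pKₐ(H₂O) ≈ 15.7

CH₃CH₂–N₂⁺ > CH₃CH₂–OBs > CH₃CH₂–OC(O)CF₃ > CH₃CH₂–OAc > CH₃CH₂–OH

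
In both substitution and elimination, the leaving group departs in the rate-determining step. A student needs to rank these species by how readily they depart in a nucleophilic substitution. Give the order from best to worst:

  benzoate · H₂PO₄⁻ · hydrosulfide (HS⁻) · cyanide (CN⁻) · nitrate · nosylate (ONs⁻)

nosylate (ONs⁻) > nitrate > H₂PO₄⁻ > benzoate > hydrosulfide (HS⁻) > cyanide (CN⁻)

Rank by basicity of the departing species: weakest base leaves most easily.
nosylate (ONs⁻): pKₐ(p-O₂NC₆H₄SO₃H) ≈ -3.5
nitrate: pKₐ(HNO₃) ≈ -1.3
H₂PO₄⁻: pKₐ(H₃PO₄) ≈ 2.1
benzoate: pKₐ(C₆H₅COOH) ≈ 4.2
hydrosulfide (HS⁻): pKₐ(H₂S) ≈ 7
cyanide (CN⁻): pKₐ(HCN) ≈ 9.2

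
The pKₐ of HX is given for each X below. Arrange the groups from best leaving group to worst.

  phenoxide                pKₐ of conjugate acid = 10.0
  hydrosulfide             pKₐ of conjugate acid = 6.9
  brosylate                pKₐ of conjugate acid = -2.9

Lower conjugate-acid pKₐ ⇒ weaker base ⇒ better leaving group.
Sorting by the given values: brosylate (-2.9), hydrosulfide (6.9), phenoxide (10.0).

brosylate > hydrosulfide > phenoxide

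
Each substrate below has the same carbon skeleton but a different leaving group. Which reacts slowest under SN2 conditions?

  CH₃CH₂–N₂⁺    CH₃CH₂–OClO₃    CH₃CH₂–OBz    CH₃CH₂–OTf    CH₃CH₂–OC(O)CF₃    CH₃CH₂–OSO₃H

Same R in every case — rank the leaving groups.
Rank by basicity of the departing species: weakest base leaves most easily.
CH₃CH₂–N₂⁺ loses N₂: no meaningful conjugate acid; N₂ departs as an exceptionally stable neutral molecule
CH₃CH₂–OTf loses OTf⁻: pKₐ(CF₃SO₃H (triflic acid)) ≈ -14
CH₃CH₂–OClO₃ loses ClO₄⁻: pKₐ(HClO₄) ≈ -10
CH₃CH₂–OSO₃H loses HSO₄⁻: pKₐ(H₂SO₄) ≈ -3
CH₃CH₂–OC(O)CF₃ loses CF₃COO⁻: pKₐ(CF₃COOH) ≈ 0.2
CH₃CH₂–OBz loses PhCOO⁻: pKₐ(C₆H₅COOH) ≈ 4.2

CH₃CH₂–OBz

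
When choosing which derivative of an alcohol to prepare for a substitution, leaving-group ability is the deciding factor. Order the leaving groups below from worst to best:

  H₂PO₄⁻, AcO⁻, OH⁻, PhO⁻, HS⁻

OH⁻ < PhO⁻ < HS⁻ < AcO⁻ < H₂PO₄⁻

H₂PO₄⁻: pKₐ(H₃PO₄) ≈ 2.1 — moderate base; biological leaving group after further activation
AcO⁻: pKₐ(CH₃COOH) ≈ 4.8
HS⁻: pKₐ(H₂S) ≈ 7 — larger and more polarisable than the oxygen analogue
PhO⁻: pKₐ(C₆H₅OH (phenol)) ≈ 10
OH⁻: pKₐ(H₂O) ≈ 15.7
Reversing gives the worst-to-best order requested.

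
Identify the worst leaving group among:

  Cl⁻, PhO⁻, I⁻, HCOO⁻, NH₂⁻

NH₂⁻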